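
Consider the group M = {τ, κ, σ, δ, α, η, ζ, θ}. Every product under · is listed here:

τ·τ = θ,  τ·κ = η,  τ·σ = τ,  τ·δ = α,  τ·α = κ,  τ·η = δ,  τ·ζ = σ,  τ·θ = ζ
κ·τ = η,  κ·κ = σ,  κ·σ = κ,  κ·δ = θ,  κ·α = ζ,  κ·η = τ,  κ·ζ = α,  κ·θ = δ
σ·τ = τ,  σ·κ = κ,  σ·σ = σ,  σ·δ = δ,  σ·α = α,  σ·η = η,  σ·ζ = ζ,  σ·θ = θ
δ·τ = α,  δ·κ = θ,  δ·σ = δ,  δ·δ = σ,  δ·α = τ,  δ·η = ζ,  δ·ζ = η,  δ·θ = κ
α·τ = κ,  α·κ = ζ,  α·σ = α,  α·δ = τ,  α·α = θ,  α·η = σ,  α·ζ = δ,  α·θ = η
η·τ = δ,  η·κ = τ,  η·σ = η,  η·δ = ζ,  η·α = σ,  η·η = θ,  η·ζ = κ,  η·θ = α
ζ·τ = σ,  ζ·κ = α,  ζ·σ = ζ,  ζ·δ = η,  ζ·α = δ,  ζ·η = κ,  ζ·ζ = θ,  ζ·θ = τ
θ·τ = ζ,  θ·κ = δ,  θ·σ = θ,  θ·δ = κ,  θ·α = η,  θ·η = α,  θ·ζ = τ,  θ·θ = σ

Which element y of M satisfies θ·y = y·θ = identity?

θ

First locate the identity: row σ matches the header, so σ is the identity.
Scan row θ for σ: θ·θ = σ. Hence θ^(-1) = θ.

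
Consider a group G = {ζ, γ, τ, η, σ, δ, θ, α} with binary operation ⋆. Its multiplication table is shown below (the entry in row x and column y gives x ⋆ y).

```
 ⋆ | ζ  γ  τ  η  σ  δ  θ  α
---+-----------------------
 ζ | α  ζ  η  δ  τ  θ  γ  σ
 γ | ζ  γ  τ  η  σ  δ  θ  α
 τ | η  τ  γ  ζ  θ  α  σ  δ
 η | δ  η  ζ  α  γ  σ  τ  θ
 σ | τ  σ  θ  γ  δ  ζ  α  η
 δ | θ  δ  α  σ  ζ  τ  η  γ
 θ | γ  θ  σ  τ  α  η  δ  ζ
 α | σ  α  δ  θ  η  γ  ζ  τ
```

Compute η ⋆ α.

θ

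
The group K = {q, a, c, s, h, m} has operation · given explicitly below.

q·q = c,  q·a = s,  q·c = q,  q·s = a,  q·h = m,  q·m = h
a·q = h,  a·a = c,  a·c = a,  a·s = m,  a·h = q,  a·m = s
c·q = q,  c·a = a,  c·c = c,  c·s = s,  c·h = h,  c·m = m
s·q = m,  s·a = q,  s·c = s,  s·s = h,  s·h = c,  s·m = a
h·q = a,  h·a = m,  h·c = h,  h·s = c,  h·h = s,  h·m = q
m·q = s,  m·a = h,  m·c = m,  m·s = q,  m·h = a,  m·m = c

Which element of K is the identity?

c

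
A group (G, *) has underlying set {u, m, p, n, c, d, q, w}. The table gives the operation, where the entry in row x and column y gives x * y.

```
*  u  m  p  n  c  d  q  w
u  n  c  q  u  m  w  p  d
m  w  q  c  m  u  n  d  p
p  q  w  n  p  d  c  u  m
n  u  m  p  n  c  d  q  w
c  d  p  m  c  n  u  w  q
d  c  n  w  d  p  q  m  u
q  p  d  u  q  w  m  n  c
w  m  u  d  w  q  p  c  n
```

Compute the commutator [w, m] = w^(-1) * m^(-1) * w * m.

q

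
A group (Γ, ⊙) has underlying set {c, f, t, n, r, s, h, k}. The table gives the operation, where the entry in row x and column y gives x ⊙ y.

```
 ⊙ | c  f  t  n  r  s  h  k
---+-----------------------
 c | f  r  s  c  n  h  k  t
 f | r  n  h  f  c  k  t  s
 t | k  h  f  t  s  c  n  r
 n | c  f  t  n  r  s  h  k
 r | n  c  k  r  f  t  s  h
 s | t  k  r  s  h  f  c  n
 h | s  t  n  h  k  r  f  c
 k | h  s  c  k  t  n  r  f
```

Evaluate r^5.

r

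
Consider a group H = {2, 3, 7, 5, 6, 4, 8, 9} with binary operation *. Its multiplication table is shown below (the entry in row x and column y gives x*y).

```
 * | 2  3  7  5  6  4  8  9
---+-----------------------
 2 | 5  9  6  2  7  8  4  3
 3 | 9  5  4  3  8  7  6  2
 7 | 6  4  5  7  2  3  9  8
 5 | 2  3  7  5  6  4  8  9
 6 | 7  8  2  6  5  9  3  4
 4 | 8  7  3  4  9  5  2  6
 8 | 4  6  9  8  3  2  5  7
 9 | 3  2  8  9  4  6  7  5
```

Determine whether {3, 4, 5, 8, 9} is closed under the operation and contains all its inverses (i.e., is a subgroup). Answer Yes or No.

8*4 = 2, which is not in {3, 4, 5, 8, 9}.
The subset is not closed under *, so it is not a subgroup.
(Structurally, H here is isomorphic to the elementary abelian group (Z_2)^3.)

No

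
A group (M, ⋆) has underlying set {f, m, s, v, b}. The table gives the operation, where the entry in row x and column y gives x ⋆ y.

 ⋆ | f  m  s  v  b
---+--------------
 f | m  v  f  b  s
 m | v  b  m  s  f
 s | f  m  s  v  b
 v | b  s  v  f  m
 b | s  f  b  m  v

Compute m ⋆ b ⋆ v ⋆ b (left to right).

v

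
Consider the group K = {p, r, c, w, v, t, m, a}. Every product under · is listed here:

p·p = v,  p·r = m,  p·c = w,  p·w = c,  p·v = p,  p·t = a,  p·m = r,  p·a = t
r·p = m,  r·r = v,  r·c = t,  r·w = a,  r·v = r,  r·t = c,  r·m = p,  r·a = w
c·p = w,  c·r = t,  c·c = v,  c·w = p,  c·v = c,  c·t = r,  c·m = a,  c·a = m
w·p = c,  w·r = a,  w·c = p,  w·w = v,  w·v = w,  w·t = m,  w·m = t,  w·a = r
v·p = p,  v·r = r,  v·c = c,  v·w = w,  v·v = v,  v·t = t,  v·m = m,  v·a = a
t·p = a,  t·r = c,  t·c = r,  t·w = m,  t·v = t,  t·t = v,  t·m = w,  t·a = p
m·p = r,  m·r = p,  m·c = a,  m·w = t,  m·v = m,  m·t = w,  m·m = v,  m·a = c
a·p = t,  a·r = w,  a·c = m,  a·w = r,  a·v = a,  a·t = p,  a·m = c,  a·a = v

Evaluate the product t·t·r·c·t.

t·t = v
v·r = r
r·c = t
t·t = v

v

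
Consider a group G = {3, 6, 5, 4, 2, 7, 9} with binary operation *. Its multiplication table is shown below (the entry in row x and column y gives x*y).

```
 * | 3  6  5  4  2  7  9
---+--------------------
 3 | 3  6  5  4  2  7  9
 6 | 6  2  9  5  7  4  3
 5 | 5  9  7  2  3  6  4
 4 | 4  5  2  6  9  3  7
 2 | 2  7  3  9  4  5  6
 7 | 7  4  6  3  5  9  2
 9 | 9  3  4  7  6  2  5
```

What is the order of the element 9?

7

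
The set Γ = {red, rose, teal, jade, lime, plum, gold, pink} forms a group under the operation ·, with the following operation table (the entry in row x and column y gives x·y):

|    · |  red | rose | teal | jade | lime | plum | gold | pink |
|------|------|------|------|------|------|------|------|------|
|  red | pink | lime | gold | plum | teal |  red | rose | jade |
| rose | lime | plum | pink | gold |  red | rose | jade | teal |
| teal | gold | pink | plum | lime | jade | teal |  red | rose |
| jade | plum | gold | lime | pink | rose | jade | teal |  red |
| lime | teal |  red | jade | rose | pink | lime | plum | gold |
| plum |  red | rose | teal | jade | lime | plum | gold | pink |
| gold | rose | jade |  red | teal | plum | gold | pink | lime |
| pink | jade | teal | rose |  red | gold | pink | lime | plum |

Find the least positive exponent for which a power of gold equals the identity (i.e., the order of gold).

The identity element is plum (its row matches the header).
gold^1 = gold
gold^2 = gold·gold = pink
gold^3 = pink·gold = lime
gold^4 = lime·gold = plum
The first power of gold equal to the identity is gold^4, so ord(gold) = 4.

4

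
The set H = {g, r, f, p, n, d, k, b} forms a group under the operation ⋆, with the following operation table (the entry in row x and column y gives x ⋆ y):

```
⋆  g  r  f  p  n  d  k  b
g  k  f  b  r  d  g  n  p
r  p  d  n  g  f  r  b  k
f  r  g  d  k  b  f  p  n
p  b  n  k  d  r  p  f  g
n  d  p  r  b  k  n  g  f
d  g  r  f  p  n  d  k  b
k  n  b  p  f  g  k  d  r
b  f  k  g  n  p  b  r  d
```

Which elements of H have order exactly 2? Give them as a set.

Identity is d. Compute the order of each non-identity element by repeated multiplication:
  g: g → k → n → d  (order 4)
  r: r → d  (order 2)
  f: f → d  (order 2)
  p: p → d  (order 2)
  n: n → k → g → d  (order 4)
  k: k → d  (order 2)
  b: b → d  (order 2)
Elements of order 2: {b, f, k, p, r}.
(Structurally, H here is isomorphic to the dihedral group D_4.)

{b, f, k, p, r}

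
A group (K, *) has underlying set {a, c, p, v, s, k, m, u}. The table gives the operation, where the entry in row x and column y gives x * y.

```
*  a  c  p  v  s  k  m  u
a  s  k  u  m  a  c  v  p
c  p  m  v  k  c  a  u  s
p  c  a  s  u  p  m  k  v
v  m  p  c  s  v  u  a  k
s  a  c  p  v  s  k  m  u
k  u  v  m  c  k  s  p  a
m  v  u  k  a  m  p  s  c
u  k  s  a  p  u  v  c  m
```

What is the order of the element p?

The identity element is s (its row matches the header).
p^1 = p
p^2 = p * p = s
The first power of p equal to the identity is p^2, so ord(p) = 2.
(Structurally, K here is isomorphic to the dihedral group D_4.)

2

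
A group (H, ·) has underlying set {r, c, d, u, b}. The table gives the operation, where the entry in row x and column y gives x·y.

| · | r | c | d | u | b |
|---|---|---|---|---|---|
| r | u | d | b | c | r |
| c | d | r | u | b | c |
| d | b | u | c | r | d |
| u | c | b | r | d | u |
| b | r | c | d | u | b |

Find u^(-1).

c

First locate the identity: row b matches the header, so b is the identity.
Scan row u for b: u·c = b. Hence u^(-1) = c.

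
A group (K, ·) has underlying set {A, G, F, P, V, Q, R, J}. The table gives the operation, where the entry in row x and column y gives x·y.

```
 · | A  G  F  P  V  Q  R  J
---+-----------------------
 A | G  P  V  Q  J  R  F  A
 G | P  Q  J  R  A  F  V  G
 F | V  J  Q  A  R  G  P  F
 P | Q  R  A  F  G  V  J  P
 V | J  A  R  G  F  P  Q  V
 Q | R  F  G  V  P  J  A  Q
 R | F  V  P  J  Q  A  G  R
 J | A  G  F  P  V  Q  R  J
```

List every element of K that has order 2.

Identity is J. Compute the order of each non-identity element by repeated multiplication:
  A: A → G → P → Q → R → F → V → J  (order 8)
  G: G → Q → F → J  (order 4)
  F: F → Q → G → J  (order 4)
  P: P → F → A → Q → V → G → R → J  (order 8)
  V: V → F → R → Q → P → G → A → J  (order 8)
  Q: Q → J  (order 2)
  R: R → G → V → Q → A → F → P → J  (order 8)
Elements of order 2: {Q}.

{Q}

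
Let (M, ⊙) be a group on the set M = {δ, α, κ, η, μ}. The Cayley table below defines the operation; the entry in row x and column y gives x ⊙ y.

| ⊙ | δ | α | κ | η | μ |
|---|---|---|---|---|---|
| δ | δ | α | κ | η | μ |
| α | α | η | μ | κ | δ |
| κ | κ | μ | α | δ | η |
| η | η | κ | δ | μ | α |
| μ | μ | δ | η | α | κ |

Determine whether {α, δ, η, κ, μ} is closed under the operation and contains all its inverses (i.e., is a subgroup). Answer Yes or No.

Yes

{α, δ, η, κ, μ} contains the identity δ.
Checking products: every product of two elements of {α, δ, η, κ, μ} (read from the table) lies in {α, δ, η, κ, μ}, so the set is closed.
In a finite group, a nonempty closed subset is a subgroup. So {α, δ, η, κ, μ} ≤ M.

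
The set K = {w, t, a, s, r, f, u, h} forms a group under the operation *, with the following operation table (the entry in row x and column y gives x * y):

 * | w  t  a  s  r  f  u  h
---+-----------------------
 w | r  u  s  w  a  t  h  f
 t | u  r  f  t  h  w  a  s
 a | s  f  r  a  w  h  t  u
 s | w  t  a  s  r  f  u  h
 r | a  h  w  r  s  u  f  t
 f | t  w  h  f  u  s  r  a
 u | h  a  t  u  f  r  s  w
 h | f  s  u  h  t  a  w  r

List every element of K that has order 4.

{a, h, t, w}

Identity is s. Compute the order of each non-identity element by repeated multiplication:
  w: w → r → a → s  (order 4)
  t: t → r → h → s  (order 4)
  a: a → r → w → s  (order 4)
  r: r → s  (order 2)
  f: f → s  (order 2)
  u: u → s  (order 2)
  h: h → r → t → s  (order 4)
Elements of order 4: {a, h, t, w}.
(Structurally, K here is isomorphic to Z_2 x Z_4.)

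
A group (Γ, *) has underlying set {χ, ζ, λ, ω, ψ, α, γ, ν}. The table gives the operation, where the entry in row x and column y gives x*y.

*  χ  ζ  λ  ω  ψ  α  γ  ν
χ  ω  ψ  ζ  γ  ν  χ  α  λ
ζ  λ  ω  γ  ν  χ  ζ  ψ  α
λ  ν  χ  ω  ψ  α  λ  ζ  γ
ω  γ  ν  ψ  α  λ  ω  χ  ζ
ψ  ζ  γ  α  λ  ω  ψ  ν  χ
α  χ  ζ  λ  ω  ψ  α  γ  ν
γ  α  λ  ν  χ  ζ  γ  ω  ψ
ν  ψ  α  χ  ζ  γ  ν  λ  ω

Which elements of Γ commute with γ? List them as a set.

Compare row γ with column γ entry by entry.
ω*γ = χ = γ*ω, so ω commutes with γ.
ζ*γ = ψ but γ*ζ = λ, so ζ does not.
Collecting the elements that commute with γ: C(γ) = {α, γ, χ, ω}.

{α, γ, χ, ω}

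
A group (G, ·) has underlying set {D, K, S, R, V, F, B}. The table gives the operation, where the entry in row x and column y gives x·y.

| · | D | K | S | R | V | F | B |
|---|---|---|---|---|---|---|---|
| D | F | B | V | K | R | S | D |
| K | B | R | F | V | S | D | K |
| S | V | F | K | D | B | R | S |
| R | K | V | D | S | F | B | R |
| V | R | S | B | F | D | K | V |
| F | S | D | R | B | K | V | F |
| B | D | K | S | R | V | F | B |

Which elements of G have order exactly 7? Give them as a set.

{D, F, K, R, S, V}

Identity is B. Compute the order of each non-identity element by repeated multiplication:
  D: D → F → S → V → R → K → B  (order 7)
  K: K → R → V → S → F → D → B  (order 7)
  S: S → K → F → R → D → V → B  (order 7)
  R: R → S → D → K → V → F → B  (order 7)
  V: V → D → R → F → K → S → B  (order 7)
  F: F → V → K → D → S → R → B  (order 7)
Elements of order 7: {D, F, K, R, S, V}.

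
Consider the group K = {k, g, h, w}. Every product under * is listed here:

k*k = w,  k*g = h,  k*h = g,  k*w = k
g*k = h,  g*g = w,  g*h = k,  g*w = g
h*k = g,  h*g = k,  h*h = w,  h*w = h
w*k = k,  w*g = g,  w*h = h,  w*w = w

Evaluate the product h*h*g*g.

w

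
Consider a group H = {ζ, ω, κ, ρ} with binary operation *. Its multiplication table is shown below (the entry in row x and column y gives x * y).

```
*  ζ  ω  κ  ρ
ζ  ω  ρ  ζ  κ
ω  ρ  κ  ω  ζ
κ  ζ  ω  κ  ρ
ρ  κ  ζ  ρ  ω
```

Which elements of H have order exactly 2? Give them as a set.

{ω}

Identity is κ. Compute the order of each non-identity element by repeated multiplication:
  ζ: ζ → ω → ρ → κ  (order 4)
  ω: ω → κ  (order 2)
  ρ: ρ → ω → ζ → κ  (order 4)
Elements of order 2: {ω}.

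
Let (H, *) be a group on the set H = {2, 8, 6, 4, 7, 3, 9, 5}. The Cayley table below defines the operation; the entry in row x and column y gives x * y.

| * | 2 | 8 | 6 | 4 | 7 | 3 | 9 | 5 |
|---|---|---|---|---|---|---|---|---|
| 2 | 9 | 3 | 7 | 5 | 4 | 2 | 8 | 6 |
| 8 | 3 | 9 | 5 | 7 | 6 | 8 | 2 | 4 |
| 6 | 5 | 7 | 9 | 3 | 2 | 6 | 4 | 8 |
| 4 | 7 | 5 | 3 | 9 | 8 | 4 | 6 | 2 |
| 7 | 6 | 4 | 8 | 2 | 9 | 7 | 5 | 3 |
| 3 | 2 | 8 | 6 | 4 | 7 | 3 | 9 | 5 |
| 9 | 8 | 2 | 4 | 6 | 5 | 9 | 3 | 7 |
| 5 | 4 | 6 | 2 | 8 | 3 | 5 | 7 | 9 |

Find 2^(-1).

First locate the identity: row 3 matches the header, so 3 is the identity.
Scan row 2 for 3: 2 * 8 = 3. Hence 2^(-1) = 8.

8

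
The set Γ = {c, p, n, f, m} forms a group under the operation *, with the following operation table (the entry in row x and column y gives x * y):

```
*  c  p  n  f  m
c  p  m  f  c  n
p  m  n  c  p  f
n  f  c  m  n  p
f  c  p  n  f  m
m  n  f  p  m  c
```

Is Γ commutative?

Yes

Check whether the table is symmetric across its main diagonal.
Every entry (row x, col y) equals the entry (row y, col x), so Γ is abelian.
(In fact Γ ≅ the cyclic group Z_5.)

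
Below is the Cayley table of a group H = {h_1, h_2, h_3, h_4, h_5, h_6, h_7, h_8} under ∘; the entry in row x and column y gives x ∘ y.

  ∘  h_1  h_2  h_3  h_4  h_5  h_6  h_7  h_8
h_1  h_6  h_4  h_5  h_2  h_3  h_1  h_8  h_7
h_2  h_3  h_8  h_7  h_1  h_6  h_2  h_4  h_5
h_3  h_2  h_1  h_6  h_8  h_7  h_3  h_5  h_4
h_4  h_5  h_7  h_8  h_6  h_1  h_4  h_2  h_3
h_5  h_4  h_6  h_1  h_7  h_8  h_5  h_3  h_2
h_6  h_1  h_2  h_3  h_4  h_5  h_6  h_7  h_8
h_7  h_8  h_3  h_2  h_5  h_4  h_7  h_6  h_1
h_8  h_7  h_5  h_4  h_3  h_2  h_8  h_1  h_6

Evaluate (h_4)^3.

h_4^1 = h_4
h_4^2 = h_4 ∘ h_4 = h_6
h_4^3 = h_6 ∘ h_4 = h_4

h_4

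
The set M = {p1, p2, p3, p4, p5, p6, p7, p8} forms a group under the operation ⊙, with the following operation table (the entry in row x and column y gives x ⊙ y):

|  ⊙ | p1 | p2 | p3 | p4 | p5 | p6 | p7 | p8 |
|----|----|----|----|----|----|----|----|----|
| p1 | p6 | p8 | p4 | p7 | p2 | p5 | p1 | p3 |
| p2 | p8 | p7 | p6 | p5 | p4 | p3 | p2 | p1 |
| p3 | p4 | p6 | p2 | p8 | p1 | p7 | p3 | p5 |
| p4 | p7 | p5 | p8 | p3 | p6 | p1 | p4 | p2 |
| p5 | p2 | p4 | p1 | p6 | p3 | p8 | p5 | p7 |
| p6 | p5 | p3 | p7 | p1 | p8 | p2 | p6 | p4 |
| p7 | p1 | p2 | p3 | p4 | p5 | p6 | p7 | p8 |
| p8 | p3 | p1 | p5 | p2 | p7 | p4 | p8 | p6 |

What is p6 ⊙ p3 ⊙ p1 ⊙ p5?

p6 ⊙ p3 = p7
p7 ⊙ p1 = p1
p1 ⊙ p5 = p2

p2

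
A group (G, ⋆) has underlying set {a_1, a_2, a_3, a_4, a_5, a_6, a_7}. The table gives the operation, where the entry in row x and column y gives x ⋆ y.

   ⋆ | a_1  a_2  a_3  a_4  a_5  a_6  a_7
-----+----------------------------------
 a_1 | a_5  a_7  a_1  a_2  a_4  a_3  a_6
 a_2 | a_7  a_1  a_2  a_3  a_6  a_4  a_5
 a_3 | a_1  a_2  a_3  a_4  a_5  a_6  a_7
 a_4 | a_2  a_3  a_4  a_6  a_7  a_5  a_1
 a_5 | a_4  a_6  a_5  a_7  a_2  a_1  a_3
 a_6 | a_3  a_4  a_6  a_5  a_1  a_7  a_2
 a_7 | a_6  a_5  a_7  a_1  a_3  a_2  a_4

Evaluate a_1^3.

a_1^1 = a_1
a_1^2 = a_1 ⋆ a_1 = a_5
a_1^3 = a_5 ⋆ a_1 = a_4

a_4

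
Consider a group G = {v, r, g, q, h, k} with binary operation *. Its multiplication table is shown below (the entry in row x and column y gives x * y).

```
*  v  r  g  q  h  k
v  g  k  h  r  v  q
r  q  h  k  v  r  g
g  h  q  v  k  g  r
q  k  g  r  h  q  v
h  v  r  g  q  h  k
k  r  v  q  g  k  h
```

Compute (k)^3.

k^1 = k
k^2 = k * k = h
k^3 = h * k = k

k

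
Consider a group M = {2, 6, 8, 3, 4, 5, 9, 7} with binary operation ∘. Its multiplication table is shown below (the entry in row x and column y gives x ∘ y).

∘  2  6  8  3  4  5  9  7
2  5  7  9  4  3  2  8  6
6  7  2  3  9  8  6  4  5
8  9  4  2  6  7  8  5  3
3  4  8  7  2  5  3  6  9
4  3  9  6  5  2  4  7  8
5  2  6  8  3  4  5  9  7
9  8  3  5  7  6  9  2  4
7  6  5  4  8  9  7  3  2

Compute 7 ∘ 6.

Read row 7, column 6: 7 ∘ 6 = 5.
(Structurally, M here is isomorphic to the quaternion group Q_8.)

5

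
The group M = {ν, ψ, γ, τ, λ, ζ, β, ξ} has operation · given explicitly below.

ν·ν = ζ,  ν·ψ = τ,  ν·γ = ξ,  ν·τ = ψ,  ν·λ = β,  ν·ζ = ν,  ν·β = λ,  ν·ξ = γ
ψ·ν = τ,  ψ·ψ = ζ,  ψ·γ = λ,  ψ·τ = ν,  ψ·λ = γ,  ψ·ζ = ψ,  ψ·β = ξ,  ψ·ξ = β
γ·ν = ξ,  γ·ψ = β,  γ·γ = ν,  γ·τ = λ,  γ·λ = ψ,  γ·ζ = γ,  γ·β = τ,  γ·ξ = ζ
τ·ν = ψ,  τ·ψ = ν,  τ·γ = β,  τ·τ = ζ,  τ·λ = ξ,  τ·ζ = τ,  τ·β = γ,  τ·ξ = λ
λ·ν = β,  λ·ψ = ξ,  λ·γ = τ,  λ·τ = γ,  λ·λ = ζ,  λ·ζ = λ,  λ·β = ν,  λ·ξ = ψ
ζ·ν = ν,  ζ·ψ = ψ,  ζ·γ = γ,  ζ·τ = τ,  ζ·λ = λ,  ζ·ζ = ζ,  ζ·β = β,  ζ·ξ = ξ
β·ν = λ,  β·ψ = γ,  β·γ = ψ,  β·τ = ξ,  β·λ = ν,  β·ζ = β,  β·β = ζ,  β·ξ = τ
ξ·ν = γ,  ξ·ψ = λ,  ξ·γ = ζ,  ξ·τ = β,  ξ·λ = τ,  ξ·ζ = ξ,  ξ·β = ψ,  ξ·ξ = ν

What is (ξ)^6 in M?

ξ^1 = ξ
ξ^2 = ξ·ξ = ν
ξ^3 = ν·ξ = γ
ξ^4 = γ·ξ = ζ
ξ^5 = ζ·ξ = ξ
ξ^6 = ξ·ξ = ν

ν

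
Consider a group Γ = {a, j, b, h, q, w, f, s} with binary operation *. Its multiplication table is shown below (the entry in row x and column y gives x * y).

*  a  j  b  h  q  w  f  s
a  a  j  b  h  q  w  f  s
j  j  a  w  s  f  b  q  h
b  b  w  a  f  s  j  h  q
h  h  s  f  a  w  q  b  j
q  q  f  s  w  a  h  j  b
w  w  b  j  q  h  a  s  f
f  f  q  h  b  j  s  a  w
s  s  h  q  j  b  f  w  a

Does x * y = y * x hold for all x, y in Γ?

Yes

Check whether the table is symmetric across its main diagonal.
Every entry (row x, col y) equals the entry (row y, col x), so Γ is abelian.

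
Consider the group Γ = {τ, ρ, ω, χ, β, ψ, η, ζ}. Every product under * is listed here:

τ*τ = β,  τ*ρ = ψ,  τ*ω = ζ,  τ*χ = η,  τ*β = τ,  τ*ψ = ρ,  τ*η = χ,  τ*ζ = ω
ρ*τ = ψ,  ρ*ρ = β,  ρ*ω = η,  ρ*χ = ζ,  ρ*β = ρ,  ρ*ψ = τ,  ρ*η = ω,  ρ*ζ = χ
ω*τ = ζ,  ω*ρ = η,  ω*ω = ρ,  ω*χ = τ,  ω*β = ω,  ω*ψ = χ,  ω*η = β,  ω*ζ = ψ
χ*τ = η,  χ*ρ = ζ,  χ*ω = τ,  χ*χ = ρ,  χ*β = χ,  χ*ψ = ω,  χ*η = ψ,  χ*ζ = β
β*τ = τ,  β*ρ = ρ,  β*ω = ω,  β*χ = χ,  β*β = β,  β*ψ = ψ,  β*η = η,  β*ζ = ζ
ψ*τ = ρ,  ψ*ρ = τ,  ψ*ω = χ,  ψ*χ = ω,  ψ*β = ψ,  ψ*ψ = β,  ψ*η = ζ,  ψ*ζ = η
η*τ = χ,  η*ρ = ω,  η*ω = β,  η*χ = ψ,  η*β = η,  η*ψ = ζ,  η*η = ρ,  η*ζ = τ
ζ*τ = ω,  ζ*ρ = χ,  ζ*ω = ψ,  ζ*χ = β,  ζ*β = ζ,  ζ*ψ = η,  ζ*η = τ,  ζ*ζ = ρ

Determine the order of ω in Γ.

4

The identity element is β (its row matches the header).
ω^1 = ω
ω^2 = ω * ω = ρ
ω^3 = ρ * ω = η
ω^4 = η * ω = β
The first power of ω equal to the identity is ω^4, so ord(ω) = 4.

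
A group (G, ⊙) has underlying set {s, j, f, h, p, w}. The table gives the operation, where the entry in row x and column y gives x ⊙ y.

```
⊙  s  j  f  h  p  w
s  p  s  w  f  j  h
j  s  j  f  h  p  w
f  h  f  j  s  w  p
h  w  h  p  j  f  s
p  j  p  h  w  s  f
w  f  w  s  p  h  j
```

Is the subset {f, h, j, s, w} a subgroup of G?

No

s ⊙ s = p, which is not in {f, h, j, s, w}.
The subset is not closed under ⊙, so it is not a subgroup.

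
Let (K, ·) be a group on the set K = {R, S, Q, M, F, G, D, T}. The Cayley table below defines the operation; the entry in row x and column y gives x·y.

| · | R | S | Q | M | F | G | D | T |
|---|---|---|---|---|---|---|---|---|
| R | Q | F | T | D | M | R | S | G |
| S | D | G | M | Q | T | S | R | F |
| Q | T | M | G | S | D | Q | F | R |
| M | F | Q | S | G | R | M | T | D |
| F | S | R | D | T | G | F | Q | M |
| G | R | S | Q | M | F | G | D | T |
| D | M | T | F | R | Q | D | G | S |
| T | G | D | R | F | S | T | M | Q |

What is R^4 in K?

G

R^1 = R
R^2 = R·R = Q
R^3 = Q·R = T
R^4 = T·R = G
(Structurally, K here is isomorphic to the dihedral group D_4.)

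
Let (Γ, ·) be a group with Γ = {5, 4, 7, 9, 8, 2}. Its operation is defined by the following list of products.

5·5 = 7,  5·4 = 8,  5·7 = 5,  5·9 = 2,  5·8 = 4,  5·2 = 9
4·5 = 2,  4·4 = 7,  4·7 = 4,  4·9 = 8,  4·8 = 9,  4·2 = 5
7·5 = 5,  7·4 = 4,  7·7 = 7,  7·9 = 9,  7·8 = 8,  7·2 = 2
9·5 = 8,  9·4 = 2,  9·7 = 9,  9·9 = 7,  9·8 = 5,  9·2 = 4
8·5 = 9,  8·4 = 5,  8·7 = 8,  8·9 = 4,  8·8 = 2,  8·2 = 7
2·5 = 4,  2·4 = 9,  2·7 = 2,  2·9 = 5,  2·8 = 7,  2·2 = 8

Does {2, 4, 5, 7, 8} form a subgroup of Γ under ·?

2·4 = 9, which is not in {2, 4, 5, 7, 8}.
The subset is not closed under ·, so it is not a subgroup.
(Structurally, Γ here is isomorphic to the symmetric group S_3.)

No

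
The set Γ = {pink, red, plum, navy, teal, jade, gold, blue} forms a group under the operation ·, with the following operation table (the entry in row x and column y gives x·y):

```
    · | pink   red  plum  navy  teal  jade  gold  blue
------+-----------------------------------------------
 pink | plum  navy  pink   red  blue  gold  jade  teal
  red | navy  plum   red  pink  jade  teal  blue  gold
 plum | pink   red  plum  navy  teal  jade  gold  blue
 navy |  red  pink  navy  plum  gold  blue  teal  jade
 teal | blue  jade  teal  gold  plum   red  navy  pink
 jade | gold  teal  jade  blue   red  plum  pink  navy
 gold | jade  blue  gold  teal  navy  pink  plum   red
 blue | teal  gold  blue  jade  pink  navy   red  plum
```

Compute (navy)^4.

plum

navy^1 = navy
navy^2 = navy·navy = plum
navy^3 = plum·navy = navy
navy^4 = navy·navy = plum
(Structurally, Γ here is isomorphic to the elementary abelian group (Z_2)^3.)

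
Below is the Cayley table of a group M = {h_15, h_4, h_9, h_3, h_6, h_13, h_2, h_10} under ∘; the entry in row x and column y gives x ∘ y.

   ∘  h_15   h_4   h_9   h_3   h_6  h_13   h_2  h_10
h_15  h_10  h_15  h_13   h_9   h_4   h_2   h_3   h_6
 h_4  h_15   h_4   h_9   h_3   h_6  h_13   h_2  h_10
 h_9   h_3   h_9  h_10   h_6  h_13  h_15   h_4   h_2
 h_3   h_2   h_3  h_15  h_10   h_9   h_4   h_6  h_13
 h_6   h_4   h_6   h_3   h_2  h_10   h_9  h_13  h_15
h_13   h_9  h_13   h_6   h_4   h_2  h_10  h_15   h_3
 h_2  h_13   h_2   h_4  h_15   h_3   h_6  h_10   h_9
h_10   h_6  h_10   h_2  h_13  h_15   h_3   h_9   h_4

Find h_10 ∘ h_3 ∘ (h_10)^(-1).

h_3

The identity is h_4. In row h_10, the entry h_4 sits in column h_10, so h_10^(-1) = h_10.
h_10 ∘ h_3 = h_13
h_13 ∘ h_10 = h_3
(Structurally, M here is isomorphic to the quaternion group Q_8.)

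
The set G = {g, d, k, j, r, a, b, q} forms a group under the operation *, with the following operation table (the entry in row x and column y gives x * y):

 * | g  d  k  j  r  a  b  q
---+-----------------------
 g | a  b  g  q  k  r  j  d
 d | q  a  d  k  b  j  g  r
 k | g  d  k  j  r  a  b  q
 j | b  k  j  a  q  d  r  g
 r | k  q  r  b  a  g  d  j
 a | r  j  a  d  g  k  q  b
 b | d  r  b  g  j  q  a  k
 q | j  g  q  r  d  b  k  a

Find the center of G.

{a, k}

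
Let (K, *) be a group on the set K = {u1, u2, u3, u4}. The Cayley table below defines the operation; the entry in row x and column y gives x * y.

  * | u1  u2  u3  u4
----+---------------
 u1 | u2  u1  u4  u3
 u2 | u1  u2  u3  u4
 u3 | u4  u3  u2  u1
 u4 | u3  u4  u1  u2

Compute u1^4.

u1^1 = u1
u1^2 = u1 * u1 = u2
u1^3 = u2 * u1 = u1
u1^4 = u1 * u1 = u2
(Structurally, K here is isomorphic to the Klein four-group V_4.)

u2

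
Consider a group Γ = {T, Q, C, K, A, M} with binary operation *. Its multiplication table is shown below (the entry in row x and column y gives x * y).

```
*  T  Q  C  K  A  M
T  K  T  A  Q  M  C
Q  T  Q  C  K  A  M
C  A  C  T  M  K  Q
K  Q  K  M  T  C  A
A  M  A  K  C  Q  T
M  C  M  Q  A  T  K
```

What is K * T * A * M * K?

K * T = Q
Q * A = A
A * M = T
T * K = Q

Q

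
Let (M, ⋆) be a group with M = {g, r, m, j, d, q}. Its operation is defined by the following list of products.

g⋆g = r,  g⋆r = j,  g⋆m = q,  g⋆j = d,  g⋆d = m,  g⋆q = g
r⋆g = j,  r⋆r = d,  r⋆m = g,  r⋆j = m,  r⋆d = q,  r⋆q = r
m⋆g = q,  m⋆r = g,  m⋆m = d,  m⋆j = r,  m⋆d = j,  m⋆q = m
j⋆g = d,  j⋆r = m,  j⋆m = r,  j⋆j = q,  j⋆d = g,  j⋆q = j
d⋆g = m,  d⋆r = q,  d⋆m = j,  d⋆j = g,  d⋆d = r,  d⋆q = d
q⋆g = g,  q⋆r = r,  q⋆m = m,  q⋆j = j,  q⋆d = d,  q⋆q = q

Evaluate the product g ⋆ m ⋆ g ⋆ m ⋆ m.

g ⋆ m = q
q ⋆ g = g
g ⋆ m = q
q ⋆ m = m
(Structurally, M here is isomorphic to the cyclic group Z_6.)

m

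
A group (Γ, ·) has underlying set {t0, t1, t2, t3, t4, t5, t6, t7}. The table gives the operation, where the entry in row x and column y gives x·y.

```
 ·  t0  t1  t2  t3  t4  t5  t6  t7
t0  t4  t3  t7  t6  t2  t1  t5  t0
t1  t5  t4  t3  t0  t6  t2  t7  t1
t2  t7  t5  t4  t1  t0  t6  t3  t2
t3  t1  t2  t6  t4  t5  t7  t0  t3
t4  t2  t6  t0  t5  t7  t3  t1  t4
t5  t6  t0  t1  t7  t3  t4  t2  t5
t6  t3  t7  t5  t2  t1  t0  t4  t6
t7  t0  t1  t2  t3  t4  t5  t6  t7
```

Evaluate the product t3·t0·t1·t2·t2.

t7

t3·t0 = t1
t1·t1 = t4
t4·t2 = t0
t0·t2 = t7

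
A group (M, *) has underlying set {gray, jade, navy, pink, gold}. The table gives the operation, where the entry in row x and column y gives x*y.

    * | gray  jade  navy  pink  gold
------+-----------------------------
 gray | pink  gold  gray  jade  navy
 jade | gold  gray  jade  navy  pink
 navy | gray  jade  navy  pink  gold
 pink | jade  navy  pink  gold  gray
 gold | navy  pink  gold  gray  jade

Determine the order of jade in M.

5

The identity element is navy (its row matches the header).
jade^1 = jade
jade^2 = jade*jade = gray
jade^3 = gray*jade = gold
jade^4 = gold*jade = pink
jade^5 = pink*jade = navy
The first power of jade equal to the identity is jade^5, so ord(jade) = 5.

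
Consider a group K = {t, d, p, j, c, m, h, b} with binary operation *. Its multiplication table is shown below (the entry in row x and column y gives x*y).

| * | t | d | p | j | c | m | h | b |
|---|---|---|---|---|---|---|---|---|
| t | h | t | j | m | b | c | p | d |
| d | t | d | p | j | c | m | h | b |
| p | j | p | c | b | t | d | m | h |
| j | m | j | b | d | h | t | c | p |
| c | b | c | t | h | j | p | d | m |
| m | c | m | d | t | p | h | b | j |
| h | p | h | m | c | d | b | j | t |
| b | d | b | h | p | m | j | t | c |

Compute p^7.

p^1 = p
p^2 = p*p = c
p^3 = c*p = t
p^4 = t*p = j
p^5 = j*p = b
p^6 = b*p = h
p^7 = h*p = m

m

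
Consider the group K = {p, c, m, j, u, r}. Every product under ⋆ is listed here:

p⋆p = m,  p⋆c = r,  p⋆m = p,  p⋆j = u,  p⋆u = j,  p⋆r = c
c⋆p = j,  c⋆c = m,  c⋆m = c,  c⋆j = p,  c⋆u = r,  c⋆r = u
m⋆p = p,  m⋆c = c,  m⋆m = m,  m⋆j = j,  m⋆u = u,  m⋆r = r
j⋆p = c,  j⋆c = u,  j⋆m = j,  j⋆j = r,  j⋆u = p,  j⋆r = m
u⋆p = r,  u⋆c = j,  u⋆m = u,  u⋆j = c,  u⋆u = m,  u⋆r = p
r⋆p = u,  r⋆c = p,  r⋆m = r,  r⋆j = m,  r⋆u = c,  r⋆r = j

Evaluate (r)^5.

r^1 = r
r^2 = r ⋆ r = j
r^3 = j ⋆ r = m
r^4 = m ⋆ r = r
r^5 = r ⋆ r = j

j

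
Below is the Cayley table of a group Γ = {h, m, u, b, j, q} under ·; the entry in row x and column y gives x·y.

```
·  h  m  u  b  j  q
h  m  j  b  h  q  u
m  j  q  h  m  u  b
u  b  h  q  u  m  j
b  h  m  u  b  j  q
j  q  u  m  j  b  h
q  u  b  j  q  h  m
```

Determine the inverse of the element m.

q

First locate the identity: row b matches the header, so b is the identity.
Scan row m for b: m·q = b. Hence m^(-1) = q.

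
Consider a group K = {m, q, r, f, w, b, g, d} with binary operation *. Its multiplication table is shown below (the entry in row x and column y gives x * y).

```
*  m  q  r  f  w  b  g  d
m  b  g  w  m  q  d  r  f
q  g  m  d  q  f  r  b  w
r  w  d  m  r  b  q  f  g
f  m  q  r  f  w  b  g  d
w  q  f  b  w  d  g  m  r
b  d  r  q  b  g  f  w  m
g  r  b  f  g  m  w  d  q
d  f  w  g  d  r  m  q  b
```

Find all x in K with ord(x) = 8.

{g, q, r, w}

Identity is f. Compute the order of each non-identity element by repeated multiplication:
  m: m → b → d → f  (order 4)
  q: q → m → g → b → r → d → w → f  (order 8)
  r: r → m → w → b → q → d → g → f  (order 8)
  w: w → d → r → b → g → m → q → f  (order 8)
  b: b → f  (order 2)
  g: g → d → q → b → w → m → r → f  (order 8)
  d: d → b → m → f  (order 4)
Elements of order 8: {g, q, r, w}.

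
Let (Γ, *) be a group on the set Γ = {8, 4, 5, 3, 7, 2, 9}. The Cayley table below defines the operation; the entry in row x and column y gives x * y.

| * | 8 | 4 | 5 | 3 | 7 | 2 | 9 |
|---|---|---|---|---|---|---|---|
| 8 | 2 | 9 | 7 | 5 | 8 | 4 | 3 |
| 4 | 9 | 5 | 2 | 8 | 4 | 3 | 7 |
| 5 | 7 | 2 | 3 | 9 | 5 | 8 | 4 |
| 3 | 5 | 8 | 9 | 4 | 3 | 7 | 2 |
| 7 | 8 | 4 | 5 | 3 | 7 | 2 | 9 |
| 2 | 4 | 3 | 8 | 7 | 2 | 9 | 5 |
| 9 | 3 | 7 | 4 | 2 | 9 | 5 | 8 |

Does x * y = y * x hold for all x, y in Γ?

Check whether the table is symmetric across its main diagonal.
Every entry (row x, col y) equals the entry (row y, col x), so Γ is abelian.

Yes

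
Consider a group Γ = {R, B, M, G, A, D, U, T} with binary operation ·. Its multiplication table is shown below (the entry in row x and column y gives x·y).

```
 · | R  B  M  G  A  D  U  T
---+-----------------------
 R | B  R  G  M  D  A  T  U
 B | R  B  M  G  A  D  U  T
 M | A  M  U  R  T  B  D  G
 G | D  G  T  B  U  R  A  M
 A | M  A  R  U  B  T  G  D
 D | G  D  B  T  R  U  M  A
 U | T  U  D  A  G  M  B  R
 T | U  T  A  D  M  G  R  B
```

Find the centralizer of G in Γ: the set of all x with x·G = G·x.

Compare row G with column G entry by entry.
U·G = A = G·U, so U commutes with G.
T·G = D but G·T = M, so T does not.
Collecting the elements that commute with G: C(G) = {A, B, G, U}.

{A, B, G, U}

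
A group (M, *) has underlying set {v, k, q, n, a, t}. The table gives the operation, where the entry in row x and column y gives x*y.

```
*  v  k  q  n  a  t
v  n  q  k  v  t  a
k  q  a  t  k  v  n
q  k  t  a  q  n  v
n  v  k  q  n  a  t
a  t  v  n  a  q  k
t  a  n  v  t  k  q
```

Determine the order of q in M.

3

The identity element is n (its row matches the header).
q^1 = q
q^2 = q*q = a
q^3 = a*q = n
The first power of q equal to the identity is q^3, so ord(q) = 3.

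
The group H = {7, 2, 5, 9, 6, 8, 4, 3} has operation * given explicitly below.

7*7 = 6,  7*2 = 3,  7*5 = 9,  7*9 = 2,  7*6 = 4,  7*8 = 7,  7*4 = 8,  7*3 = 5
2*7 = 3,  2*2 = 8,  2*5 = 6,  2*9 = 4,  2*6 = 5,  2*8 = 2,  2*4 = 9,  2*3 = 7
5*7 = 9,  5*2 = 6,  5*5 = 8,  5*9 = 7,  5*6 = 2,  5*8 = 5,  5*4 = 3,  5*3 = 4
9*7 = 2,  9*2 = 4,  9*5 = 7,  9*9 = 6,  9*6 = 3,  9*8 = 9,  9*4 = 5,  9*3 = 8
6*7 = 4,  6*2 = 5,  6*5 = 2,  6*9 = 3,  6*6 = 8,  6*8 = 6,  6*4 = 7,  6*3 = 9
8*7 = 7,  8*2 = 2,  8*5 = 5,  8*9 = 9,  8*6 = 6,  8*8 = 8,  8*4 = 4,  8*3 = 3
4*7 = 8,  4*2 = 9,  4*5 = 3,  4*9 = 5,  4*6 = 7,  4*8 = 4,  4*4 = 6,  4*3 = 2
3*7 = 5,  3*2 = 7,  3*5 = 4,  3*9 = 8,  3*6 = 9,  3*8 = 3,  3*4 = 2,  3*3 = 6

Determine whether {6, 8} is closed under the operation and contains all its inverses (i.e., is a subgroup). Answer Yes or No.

{6, 8} contains the identity 8.
Checking products: every product of two elements of {6, 8} (read from the table) lies in {6, 8}, so the set is closed.
In a finite group, a nonempty closed subset is a subgroup. So {6, 8} ≤ H.

Yes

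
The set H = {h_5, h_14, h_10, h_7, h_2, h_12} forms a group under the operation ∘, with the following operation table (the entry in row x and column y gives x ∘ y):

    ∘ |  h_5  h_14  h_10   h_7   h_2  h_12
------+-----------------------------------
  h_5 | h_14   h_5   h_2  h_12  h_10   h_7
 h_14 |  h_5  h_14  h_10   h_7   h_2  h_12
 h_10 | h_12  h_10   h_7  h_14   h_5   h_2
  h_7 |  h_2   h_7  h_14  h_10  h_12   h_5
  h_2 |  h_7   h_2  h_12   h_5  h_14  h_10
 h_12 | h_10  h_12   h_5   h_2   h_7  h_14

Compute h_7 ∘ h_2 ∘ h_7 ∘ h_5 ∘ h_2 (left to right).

h_12

h_7 ∘ h_2 = h_12
h_12 ∘ h_7 = h_2
h_2 ∘ h_5 = h_7
h_7 ∘ h_2 = h_12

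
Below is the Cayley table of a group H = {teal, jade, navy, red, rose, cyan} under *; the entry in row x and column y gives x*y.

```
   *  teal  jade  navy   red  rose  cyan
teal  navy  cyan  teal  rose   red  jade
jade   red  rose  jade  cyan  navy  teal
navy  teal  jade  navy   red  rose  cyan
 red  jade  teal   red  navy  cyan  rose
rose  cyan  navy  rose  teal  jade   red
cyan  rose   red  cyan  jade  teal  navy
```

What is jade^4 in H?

jade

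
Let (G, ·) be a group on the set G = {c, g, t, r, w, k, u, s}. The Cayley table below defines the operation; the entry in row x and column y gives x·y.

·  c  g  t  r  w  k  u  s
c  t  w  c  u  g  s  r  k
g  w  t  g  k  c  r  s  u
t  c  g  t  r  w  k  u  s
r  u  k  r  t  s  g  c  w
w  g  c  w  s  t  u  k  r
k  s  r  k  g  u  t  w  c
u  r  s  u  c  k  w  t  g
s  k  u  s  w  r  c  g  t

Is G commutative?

Yes

Check whether the table is symmetric across its main diagonal.
Every entry (row x, col y) equals the entry (row y, col x), so G is abelian.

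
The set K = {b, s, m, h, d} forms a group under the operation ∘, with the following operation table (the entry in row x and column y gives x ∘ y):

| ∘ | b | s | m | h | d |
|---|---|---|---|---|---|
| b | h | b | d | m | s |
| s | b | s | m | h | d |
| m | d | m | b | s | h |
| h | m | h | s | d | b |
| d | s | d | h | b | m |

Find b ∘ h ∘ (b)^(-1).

The identity is s. In row b, the entry s sits in column d, so b^(-1) = d.
b ∘ h = m
m ∘ d = h

h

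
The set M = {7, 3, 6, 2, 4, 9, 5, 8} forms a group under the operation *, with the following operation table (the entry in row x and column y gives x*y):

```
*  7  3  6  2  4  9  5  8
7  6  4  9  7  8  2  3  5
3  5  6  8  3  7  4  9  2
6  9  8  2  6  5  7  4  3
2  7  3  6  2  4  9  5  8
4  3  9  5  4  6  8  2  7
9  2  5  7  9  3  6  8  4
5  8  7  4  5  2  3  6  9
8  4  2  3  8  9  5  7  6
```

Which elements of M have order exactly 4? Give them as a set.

{3, 4, 5, 7, 8, 9}

Identity is 2. Compute the order of each non-identity element by repeated multiplication:
  7: 7 → 6 → 9 → 2  (order 4)
  3: 3 → 6 → 8 → 2  (order 4)
  6: 6 → 2  (order 2)
  4: 4 → 6 → 5 → 2  (order 4)
  9: 9 → 6 → 7 → 2  (order 4)
  5: 5 → 6 → 4 → 2  (order 4)
  8: 8 → 6 → 3 → 2  (order 4)
Elements of order 4: {3, 4, 5, 7, 8, 9}.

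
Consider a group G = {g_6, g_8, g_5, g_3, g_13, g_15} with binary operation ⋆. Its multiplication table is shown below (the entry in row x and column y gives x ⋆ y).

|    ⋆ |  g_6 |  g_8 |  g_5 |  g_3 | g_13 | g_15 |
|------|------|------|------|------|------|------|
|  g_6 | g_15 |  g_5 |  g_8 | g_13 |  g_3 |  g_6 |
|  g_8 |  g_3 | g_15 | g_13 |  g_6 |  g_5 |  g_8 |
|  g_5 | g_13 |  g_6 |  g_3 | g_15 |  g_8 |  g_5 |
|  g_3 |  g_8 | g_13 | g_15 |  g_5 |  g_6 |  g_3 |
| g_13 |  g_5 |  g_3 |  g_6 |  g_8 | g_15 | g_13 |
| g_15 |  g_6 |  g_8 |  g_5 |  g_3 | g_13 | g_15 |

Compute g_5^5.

g_3

g_5^1 = g_5
g_5^2 = g_5 ⋆ g_5 = g_3
g_5^3 = g_3 ⋆ g_5 = g_15
g_5^4 = g_15 ⋆ g_5 = g_5
g_5^5 = g_5 ⋆ g_5 = g_3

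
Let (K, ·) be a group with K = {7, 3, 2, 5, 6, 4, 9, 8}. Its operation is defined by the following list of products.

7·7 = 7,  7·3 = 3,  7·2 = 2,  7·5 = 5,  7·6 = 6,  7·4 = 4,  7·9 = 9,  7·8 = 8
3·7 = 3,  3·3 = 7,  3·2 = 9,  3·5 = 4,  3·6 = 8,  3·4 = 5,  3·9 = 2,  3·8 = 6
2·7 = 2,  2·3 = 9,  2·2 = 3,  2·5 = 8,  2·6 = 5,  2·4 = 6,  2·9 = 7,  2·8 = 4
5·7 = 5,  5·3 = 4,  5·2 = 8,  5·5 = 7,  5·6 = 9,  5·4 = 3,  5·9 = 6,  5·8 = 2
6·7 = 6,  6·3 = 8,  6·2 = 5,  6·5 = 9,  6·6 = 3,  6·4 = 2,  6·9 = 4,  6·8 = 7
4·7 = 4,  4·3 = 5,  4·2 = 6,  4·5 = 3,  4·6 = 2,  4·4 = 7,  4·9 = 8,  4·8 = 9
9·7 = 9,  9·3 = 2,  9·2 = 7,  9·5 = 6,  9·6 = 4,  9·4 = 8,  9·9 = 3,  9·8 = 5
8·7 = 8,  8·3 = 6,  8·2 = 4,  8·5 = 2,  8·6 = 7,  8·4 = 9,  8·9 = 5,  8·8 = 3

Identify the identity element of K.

The identity e satisfies e·x = x for all x, so its row in the table reproduces the column headers.
Row 7 reads: 7, 3, 2, 5, 6, 4, 9, 8 — exactly the header order. So 7 is the identity.
(Structurally, K here is isomorphic to Z_2 x Z_4.)

7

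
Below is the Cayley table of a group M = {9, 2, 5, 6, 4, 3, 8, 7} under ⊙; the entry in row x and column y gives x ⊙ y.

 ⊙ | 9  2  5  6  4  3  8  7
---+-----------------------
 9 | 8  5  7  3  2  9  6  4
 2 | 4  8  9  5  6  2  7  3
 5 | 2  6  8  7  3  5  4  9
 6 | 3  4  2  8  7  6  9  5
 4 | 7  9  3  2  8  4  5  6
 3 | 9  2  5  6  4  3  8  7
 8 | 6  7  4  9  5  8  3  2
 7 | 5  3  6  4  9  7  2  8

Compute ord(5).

4

The identity element is 3 (its row matches the header).
5^1 = 5
5^2 = 5 ⊙ 5 = 8
5^3 = 8 ⊙ 5 = 4
5^4 = 4 ⊙ 5 = 3
The first power of 5 equal to the identity is 5^4, so ord(5) = 4.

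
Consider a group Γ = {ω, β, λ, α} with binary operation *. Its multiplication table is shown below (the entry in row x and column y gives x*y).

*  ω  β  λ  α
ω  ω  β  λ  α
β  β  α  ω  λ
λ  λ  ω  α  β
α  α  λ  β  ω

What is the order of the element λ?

4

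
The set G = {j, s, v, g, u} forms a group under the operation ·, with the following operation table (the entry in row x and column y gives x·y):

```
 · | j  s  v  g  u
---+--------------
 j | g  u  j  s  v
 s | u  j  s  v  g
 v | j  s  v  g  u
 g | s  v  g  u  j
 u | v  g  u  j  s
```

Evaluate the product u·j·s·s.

j

u·j = v
v·s = s
s·s = j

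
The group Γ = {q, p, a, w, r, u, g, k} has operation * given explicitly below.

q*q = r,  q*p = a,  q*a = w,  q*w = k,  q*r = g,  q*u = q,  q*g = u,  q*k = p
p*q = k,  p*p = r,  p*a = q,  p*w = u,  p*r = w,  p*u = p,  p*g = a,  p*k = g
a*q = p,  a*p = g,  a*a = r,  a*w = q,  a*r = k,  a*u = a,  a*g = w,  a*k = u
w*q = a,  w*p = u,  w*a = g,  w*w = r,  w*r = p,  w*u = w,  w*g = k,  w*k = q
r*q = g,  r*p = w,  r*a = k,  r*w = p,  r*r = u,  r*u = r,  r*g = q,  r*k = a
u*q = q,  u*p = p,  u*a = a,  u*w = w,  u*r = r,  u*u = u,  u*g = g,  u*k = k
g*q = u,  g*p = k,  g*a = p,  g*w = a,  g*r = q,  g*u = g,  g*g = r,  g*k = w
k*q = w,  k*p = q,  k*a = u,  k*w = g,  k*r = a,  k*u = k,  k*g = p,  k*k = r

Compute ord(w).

4

The identity element is u (its row matches the header).
w^1 = w
w^2 = w * w = r
w^3 = r * w = p
w^4 = p * w = u
The first power of w equal to the identity is w^4, so ord(w) = 4.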